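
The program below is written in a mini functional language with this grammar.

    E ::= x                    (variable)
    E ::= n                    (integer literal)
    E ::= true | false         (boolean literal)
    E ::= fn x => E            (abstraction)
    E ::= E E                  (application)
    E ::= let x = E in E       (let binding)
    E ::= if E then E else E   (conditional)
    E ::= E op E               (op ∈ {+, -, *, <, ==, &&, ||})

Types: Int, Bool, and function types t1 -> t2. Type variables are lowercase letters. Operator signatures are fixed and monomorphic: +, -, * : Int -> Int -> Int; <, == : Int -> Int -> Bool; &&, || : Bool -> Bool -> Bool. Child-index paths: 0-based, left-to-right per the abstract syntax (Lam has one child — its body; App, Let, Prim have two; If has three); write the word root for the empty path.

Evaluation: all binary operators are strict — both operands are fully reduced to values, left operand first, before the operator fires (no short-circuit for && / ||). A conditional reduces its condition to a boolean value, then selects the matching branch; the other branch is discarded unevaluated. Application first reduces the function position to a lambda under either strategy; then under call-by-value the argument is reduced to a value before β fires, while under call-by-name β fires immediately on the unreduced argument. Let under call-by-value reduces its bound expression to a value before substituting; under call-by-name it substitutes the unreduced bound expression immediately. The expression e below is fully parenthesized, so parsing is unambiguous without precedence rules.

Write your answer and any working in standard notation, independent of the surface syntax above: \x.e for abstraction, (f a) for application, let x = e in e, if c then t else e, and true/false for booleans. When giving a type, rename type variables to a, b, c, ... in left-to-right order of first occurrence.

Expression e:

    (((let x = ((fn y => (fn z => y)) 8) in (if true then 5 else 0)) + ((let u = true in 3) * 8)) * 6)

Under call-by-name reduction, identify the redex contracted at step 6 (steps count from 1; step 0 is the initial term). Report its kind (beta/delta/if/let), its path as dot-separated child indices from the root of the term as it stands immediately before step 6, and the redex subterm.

Trace:
step 0: (((let x = ((\y.(\z.y)) 8) in (if true then 5 else 0)) + ((let u = true in 3) * 8)) * 6)
step 1: [let@0.0] (((if true then 5 else 0) + ((let u = true in 3) * 8)) * 6)
step 2: [if@0.0] ((5 + ((let u = true in 3) * 8)) * 6)
step 3: [let@0.1.0] ((5 + (3 * 8)) * 6)
step 4: [delta@0.1] ((5 + 24) * 6)
step 5: [delta@0] (29 * 6)
step 6: [delta@root] 174

Answer: delta at root : (29 * 6)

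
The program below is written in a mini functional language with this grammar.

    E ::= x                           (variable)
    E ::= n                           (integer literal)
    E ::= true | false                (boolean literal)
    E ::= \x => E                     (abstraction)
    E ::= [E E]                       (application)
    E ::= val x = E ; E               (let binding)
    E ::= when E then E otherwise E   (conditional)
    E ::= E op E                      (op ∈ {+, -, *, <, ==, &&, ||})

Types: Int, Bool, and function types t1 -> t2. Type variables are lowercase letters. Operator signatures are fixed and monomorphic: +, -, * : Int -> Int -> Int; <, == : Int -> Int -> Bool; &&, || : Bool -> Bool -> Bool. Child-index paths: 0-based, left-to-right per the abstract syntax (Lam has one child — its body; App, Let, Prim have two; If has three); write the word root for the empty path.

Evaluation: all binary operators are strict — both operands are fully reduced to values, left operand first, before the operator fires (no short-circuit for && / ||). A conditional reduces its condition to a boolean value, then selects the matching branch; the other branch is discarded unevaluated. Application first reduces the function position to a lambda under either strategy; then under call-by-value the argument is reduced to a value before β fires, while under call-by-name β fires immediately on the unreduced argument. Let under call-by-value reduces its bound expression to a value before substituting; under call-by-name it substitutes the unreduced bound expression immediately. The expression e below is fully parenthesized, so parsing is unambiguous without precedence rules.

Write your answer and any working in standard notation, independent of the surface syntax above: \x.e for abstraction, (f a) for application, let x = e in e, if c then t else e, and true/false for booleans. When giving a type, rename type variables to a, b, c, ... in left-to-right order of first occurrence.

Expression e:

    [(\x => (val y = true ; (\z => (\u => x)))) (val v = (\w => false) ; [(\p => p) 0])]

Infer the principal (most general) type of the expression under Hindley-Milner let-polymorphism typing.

Working:
let y : Bool
x : a
\u._ : c -> a
\z._ : b -> c -> a
\x._ : a -> b -> c -> a
\w._ : d -> Bool
let v : forall. d -> Bool
p : e
\p._ : e -> e
  unify e -> e ~ Int -> f
  unify e ~ Int
  unify Int ~ f
_ _ : Int
  unify a -> b -> c -> a ~ Int -> g
  unify a ~ Int
  unify b -> c -> Int ~ g
_ _ : b -> c -> Int

Answer: a -> b -> Int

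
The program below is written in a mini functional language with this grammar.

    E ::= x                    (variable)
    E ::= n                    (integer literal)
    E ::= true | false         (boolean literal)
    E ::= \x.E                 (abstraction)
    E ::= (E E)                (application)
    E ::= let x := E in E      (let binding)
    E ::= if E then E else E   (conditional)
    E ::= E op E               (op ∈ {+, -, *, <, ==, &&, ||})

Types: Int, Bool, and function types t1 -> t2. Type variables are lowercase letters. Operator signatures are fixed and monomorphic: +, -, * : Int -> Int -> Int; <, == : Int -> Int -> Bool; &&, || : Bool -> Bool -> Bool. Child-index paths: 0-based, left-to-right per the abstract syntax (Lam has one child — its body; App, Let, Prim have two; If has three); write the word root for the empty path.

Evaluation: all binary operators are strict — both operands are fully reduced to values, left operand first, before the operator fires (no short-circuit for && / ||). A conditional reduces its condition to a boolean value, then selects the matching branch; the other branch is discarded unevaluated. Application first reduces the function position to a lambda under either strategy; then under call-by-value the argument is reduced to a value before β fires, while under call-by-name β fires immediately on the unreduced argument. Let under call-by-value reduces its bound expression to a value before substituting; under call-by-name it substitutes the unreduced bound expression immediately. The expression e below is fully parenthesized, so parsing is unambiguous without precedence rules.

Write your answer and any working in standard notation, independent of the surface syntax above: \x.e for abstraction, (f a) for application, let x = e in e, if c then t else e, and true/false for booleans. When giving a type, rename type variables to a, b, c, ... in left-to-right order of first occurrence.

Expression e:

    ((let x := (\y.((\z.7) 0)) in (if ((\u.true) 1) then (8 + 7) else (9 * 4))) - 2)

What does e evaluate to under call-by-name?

Answer: 13

Derivation:
step 0: ((let x = (\y.((\z.7) 0)) in (if ((\u.true) 1) then (8 + 7) else (9 * 4))) - 2)
step 1: [let@0] ((if ((\u.true) 1) then (8 + 7) else (9 * 4)) - 2)
step 2: [beta@0.0] ((if true then (8 + 7) else (9 * 4)) - 2)
step 3: [if@0] ((8 + 7) - 2)
step 4: [delta@0] (15 - 2)
step 5: [delta@root] 13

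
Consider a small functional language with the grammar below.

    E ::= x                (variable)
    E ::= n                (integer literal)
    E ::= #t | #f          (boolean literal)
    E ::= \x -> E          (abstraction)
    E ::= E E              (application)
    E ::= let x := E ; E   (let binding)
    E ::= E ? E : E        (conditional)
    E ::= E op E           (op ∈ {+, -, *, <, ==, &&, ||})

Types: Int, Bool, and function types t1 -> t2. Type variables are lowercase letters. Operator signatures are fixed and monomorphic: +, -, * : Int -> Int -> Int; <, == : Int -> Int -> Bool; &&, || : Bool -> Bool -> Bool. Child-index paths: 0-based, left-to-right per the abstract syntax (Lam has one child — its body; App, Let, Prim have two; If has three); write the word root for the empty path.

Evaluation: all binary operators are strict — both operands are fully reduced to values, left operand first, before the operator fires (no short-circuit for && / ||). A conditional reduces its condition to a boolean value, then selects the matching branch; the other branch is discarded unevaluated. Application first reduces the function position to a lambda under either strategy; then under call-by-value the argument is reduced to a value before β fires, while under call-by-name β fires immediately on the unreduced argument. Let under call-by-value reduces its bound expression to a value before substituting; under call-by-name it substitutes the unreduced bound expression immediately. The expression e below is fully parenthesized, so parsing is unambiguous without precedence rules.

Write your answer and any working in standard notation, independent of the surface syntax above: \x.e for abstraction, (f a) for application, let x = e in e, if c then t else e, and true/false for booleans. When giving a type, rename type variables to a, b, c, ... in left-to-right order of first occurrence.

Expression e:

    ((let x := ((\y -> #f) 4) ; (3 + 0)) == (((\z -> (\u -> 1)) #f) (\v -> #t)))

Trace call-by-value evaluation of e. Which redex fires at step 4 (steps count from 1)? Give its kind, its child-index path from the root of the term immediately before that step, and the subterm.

Answer: beta at 1.0 : ((\z.(\u.1)) false)

Working:
step 0: ((let x = ((\y.false) 4) in (3 + 0)) == (((\z.(\u.1)) false) (\v.true)))
step 1: [beta@0.0] ((let x = false in (3 + 0)) == (((\z.(\u.1)) false) (\v.true)))
step 2: [let@0] ((3 + 0) == (((\z.(\u.1)) false) (\v.true)))
step 3: [delta@0] (3 == (((\z.(\u.1)) false) (\v.true)))
step 4: [beta@1.0] (3 == ((\u.1) (\v.true)))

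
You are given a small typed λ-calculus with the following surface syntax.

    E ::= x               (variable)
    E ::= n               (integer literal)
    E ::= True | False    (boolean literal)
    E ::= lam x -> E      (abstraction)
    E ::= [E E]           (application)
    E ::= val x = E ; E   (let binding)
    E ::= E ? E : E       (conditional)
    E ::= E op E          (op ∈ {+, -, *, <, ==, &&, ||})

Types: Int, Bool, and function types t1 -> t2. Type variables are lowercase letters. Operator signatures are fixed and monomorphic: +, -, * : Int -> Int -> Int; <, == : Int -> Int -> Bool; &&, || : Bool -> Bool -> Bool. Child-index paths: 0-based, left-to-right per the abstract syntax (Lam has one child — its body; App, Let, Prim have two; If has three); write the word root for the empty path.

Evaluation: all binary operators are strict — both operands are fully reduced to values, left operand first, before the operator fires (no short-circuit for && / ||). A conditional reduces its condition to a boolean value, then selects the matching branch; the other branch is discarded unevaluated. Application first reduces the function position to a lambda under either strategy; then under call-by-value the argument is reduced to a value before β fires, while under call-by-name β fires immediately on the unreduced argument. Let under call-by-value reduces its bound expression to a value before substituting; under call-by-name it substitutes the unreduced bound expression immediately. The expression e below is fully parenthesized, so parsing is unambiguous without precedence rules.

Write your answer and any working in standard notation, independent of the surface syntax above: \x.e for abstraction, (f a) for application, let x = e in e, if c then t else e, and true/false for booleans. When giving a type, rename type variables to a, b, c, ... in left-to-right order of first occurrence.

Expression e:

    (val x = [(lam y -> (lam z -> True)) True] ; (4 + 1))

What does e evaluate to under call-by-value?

Working:
step 0: (let x = ((\y.(\z.true)) true) in (4 + 1))
step 1: [beta@0] (let x = (\z.true) in (4 + 1))
step 2: [let@root] (4 + 1)
step 3: [delta@root] 5

Answer: 5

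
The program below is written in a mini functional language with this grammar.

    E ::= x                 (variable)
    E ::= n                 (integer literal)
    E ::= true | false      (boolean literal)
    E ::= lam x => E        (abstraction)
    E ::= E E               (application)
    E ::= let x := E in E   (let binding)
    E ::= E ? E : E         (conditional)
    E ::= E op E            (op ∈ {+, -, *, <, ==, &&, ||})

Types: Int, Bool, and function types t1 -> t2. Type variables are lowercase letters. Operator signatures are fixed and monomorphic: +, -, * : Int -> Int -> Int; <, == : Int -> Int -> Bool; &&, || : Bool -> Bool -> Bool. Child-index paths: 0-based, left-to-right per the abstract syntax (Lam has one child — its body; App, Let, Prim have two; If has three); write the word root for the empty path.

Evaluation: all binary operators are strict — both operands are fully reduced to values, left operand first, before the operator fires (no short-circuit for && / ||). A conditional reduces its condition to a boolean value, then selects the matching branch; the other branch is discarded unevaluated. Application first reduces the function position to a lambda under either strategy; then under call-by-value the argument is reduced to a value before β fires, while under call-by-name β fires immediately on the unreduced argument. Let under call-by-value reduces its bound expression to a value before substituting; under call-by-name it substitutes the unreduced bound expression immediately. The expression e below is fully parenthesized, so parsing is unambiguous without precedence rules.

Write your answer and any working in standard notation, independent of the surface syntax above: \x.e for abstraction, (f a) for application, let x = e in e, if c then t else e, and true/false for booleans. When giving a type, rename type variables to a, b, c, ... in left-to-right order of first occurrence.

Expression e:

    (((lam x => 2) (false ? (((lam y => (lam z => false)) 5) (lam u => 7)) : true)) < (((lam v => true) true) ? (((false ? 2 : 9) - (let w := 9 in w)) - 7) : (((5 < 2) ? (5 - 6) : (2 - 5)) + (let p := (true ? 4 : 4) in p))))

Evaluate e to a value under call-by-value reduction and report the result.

Derivation:
step 0: (((\x.2) (if false then (((\y.(\z.false)) 5) (\u.7)) else true)) < (if ((\v.true) true) then (((if false then 2 else 9) - (let w = 9 in w)) - 7) else ((if (5 < 2) then (5 - 6) else (2 - 5)) + (let p = (if true then 4 else 4) in p))))
step 1: [if@0.1] (((\x.2) true) < (if ((\v.true) true) then (((if false then 2 else 9) - (let w = 9 in w)) - 7) else ((if (5 < 2) then (5 - 6) else (2 - 5)) + (let p = (if true then 4 else 4) in p))))
step 2: [beta@0] (2 < (if ((\v.true) true) then (((if false then 2 else 9) - (let w = 9 in w)) - 7) else ((if (5 < 2) then (5 - 6) else (2 - 5)) + (let p = (if true then 4 else 4) in p))))
step 3: [beta@1.0] (2 < (if true then (((if false then 2 else 9) - (let w = 9 in w)) - 7) else ((if (5 < 2) then (5 - 6) else (2 - 5)) + (let p = (if true then 4 else 4) in p))))
step 4: [if@1] (2 < (((if false then 2 else 9) - (let w = 9 in w)) - 7))
step 5: [if@1.0.0] (2 < ((9 - (let w = 9 in w)) - 7))
step 6: [let@1.0.1] (2 < ((9 - 9) - 7))
step 7: [delta@1.0] (2 < (0 - 7))
step 8: [delta@1] (2 < -7)
step 9: [delta@root] false

Answer: false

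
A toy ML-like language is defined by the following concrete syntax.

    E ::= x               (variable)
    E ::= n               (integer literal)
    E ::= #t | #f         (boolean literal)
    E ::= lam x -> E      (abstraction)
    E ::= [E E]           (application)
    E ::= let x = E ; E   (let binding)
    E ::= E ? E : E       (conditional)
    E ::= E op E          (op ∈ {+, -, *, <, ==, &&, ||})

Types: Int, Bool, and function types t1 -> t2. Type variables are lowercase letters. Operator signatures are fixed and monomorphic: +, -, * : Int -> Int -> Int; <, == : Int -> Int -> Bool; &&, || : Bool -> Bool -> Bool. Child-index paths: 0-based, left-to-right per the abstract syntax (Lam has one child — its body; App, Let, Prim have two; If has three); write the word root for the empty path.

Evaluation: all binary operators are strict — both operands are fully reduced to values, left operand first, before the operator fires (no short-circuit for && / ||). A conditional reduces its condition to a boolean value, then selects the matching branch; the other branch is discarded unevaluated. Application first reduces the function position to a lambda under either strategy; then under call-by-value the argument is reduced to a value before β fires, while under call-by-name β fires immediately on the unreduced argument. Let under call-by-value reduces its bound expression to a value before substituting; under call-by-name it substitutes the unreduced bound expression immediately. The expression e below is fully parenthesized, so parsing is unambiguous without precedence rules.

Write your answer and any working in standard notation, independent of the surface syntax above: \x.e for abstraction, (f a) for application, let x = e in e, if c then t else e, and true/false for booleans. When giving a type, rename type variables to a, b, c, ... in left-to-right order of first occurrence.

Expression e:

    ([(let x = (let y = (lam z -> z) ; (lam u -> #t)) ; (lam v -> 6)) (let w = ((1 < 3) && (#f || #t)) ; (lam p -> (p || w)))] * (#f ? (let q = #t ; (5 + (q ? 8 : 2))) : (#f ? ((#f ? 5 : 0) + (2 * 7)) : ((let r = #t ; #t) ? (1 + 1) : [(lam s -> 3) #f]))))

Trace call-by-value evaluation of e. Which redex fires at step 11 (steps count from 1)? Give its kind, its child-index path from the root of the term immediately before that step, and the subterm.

Answer: if at 1 : (if true then (1 + 1) else ((\s.3) false))

Derivation:
step 0: (((let x = (let y = (\z.z) in (\u.true)) in (\v.6)) (let w = ((1 < 3) && (false || true)) in (\p.(p || w)))) * (if false then (let q = true in (5 + (if q then 8 else 2))) else (if false then ((if false then 5 else 0) + (2 * 7)) else (if (let r = true in true) then (1 + 1) else ((\s.3) false)))))
step 1: [let@0.0.0] (((let x = (\u.true) in (\v.6)) (let w = ((1 < 3) && (false || true)) in (\p.(p || w)))) * (if false then (let q = true in (5 + (if q then 8 else 2))) else (if false then ((if false then 5 else 0) + (2 * 7)) else (if (let r = true in true) then (1 + 1) else ((\s.3) false)))))
step 2: [let@0.0] (((\v.6) (let w = ((1 < 3) && (false || true)) in (\p.(p || w)))) * (if false then (let q = true in (5 + (if q then 8 else 2))) else (if false then ((if false then 5 else 0) + (2 * 7)) else (if (let r = true in true) then (1 + 1) else ((\s.3) false)))))
step 3: [delta@0.1.0.0] (((\v.6) (let w = (true && (false || true)) in (\p.(p || w)))) * (if false then (let q = true in (5 + (if q then 8 else 2))) else (if false then ((if false then 5 else 0) + (2 * 7)) else (if (let r = true in true) then (1 + 1) else ((\s.3) false)))))
step 4: [delta@0.1.0.1] (((\v.6) (let w = (true && true) in (\p.(p || w)))) * (if false then (let q = true in (5 + (if q then 8 else 2))) else (if false then ((if false then 5 else 0) + (2 * 7)) else (if (let r = true in true) then (1 + 1) else ((\s.3) false)))))
step 5: [delta@0.1.0] (((\v.6) (let w = true in (\p.(p || w)))) * (if false then (let q = true in (5 + (if q then 8 else 2))) else (if false then ((if false then 5 else 0) + (2 * 7)) else (if (let r = true in true) then (1 + 1) else ((\s.3) false)))))
step 6: [let@0.1] (((\v.6) (\p.(p || true))) * (if false then (let q = true in (5 + (if q then 8 else 2))) else (if false then ((if false then 5 else 0) + (2 * 7)) else (if (let r = true in true) then (1 + 1) else ((\s.3) false)))))
step 7: [beta@0] (6 * (if false then (let q = true in (5 + (if q then 8 else 2))) else (if false then ((if false then 5 else 0) + (2 * 7)) else (if (let r = true in true) then (1 + 1) else ((\s.3) false)))))
step 8: [if@1] (6 * (if false then ((if false then 5 else 0) + (2 * 7)) else (if (let r = true in true) then (1 + 1) else ((\s.3) false))))
step 9: [if@1] (6 * (if (let r = true in true) then (1 + 1) else ((\s.3) false)))
step 10: [let@1.0] (6 * (if true then (1 + 1) else ((\s.3) false)))
step 11: [if@1] (6 * (1 + 1))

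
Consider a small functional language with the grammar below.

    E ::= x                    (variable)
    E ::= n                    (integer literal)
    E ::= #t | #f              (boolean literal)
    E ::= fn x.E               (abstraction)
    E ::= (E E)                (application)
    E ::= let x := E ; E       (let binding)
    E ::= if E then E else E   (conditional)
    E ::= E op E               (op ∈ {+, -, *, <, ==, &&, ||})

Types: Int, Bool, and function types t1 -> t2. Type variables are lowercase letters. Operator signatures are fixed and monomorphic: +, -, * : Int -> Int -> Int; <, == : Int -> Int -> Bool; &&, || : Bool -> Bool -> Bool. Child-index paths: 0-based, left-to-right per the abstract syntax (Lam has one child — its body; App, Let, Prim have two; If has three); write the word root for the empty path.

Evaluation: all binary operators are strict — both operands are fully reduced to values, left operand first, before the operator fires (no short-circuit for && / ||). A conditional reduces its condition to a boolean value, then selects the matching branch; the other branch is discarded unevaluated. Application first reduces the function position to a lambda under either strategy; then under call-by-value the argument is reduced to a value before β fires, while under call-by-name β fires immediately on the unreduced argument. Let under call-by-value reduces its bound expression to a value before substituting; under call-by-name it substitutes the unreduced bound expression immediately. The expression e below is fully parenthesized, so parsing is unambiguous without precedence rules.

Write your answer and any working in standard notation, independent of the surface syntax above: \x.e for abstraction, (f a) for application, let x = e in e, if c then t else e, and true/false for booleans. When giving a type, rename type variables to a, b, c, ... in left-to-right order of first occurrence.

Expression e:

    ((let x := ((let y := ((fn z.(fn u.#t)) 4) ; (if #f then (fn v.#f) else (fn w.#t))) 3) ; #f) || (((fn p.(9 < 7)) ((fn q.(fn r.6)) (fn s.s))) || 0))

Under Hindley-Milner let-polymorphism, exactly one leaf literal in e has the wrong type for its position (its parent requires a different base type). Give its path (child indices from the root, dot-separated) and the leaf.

Trace:
\u._ : b -> Bool
\z._ : a -> b -> Bool
  unify a -> b -> Bool ~ Int -> c
  unify a ~ Int
  unify b -> Bool ~ c
_ _ : b -> Bool
let y : forall. b -> Bool
  unify Bool ~ Bool
\v._ : d -> Bool
\w._ : e -> Bool
  unify d -> Bool ~ e -> Bool
  unify d ~ e
  unify Bool ~ Bool
  unify e -> Bool ~ Int -> f
  unify e ~ Int
  unify Bool ~ f
_ _ : Bool
let x : Bool
  unify Bool ~ Bool
  unify Int ~ Int
  unify Int ~ Int
\p._ : g -> Bool
\r._ : i -> Int
\q._ : h -> i -> Int
s : j
\s._ : j -> j
  unify h -> i -> Int ~ (j -> j) -> k
  unify h ~ j -> j
  unify i -> Int ~ k
_ _ : i -> Int
  unify g -> Bool ~ (i -> Int) -> l
  unify g ~ i -> Int
  unify Bool ~ l
_ _ : Bool
  unify Bool ~ Bool
  unify Int ~ Bool
  FAIL: mismatch Int ~ Bool

Answer: 1.1 : 0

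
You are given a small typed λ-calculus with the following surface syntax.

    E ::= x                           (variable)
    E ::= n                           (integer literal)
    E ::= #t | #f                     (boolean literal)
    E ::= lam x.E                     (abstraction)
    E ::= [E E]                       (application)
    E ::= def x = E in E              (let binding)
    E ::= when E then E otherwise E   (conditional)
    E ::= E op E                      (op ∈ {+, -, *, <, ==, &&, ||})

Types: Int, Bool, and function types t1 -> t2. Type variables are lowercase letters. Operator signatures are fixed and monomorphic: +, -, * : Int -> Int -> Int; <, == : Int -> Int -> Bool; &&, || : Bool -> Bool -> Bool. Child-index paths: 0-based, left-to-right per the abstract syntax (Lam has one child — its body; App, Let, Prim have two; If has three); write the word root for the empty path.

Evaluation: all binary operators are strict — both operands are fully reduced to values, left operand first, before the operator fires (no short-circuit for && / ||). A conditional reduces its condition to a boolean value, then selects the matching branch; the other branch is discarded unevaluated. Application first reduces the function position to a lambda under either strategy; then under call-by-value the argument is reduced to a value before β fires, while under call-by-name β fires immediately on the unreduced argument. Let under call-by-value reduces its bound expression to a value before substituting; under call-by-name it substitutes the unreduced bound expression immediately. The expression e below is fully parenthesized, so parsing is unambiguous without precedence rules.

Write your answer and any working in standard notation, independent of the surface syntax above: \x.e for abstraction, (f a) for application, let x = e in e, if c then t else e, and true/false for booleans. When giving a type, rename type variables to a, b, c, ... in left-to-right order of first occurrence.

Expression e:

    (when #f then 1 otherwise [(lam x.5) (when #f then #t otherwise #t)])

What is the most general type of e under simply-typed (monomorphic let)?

Answer: Int

Derivation:
  unify Bool ~ Bool
\x._ : a -> Int
  unify Bool ~ Bool
  unify Bool ~ Bool
  unify a -> Int ~ Bool -> b
  unify a ~ Bool
  unify Int ~ b
_ _ : Int
  unify Int ~ Int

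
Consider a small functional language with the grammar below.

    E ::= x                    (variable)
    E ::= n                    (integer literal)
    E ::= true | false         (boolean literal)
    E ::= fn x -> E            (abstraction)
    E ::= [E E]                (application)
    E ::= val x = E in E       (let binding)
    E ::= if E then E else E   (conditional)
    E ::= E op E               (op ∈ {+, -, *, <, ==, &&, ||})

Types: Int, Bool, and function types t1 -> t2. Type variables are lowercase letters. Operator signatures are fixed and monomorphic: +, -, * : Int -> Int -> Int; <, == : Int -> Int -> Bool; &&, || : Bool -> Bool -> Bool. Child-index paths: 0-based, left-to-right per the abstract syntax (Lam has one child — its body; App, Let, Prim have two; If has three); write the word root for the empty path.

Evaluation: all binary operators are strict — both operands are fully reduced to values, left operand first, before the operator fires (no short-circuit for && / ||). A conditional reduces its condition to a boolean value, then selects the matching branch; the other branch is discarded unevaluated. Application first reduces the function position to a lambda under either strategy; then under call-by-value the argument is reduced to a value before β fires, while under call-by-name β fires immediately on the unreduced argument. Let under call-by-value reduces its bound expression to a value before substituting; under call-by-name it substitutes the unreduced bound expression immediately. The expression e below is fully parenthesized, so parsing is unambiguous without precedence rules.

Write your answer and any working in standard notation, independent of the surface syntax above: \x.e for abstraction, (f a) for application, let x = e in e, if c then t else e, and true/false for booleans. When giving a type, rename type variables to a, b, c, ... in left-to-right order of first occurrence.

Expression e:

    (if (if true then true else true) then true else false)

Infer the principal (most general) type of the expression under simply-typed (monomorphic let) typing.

Trace:
  unify Bool ~ Bool
  unify Bool ~ Bool
  unify Bool ~ Bool
  unify Bool ~ Bool

Answer: Bool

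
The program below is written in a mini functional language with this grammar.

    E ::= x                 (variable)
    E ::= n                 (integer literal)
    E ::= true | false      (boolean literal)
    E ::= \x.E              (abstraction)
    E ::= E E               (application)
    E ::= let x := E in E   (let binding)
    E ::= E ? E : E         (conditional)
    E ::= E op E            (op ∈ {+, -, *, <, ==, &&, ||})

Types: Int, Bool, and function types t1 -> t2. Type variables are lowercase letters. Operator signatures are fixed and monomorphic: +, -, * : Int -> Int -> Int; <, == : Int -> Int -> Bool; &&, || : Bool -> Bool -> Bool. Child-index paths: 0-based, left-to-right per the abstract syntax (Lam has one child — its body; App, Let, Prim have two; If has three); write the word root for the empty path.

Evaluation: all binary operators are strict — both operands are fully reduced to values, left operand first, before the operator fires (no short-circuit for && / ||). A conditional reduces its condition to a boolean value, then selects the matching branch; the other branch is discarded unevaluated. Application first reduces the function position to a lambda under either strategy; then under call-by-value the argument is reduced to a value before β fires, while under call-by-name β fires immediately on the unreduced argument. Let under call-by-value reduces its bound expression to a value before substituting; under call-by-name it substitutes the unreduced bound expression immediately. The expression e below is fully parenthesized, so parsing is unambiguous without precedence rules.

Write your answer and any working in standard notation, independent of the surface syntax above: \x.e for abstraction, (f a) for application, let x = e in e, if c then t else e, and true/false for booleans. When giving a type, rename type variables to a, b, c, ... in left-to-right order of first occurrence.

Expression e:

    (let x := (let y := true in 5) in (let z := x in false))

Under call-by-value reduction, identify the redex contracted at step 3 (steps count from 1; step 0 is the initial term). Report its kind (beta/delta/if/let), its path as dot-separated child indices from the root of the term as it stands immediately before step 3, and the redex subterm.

Derivation:
step 0: (let x = (let y = true in 5) in (let z = x in false))
step 1: [let@0] (let x = 5 in (let z = x in false))
step 2: [let@root] (let z = 5 in false)
step 3: [let@root] false

Answer: let at root : (let z = 5 in false)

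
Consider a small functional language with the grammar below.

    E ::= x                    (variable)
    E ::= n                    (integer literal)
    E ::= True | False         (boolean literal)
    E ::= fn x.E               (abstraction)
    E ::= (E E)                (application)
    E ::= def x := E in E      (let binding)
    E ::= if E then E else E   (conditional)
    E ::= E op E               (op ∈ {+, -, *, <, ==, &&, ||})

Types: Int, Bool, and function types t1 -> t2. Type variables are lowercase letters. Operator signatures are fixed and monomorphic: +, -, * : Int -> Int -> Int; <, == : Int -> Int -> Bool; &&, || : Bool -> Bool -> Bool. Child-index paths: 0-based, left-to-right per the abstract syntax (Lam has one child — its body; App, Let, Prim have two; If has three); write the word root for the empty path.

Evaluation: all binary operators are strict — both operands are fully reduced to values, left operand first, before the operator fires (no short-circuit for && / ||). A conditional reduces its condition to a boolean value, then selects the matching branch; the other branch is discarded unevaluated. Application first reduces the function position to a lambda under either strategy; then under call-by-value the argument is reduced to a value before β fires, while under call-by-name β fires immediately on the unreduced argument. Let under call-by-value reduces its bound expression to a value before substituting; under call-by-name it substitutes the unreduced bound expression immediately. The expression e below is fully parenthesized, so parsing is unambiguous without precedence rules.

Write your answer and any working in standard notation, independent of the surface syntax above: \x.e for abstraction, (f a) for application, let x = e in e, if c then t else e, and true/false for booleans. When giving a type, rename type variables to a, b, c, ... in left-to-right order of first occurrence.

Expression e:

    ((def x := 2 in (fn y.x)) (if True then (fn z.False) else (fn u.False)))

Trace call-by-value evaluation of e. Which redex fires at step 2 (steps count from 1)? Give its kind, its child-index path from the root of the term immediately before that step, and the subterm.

Answer: if at 1 : (if true then (\z.false) else (\u.false))

Derivation:
step 0: ((let x = 2 in (\y.x)) (if true then (\z.false) else (\u.false)))
step 1: [let@0] ((\y.2) (if true then (\z.false) else (\u.false)))
step 2: [if@1] ((\y.2) (\z.false))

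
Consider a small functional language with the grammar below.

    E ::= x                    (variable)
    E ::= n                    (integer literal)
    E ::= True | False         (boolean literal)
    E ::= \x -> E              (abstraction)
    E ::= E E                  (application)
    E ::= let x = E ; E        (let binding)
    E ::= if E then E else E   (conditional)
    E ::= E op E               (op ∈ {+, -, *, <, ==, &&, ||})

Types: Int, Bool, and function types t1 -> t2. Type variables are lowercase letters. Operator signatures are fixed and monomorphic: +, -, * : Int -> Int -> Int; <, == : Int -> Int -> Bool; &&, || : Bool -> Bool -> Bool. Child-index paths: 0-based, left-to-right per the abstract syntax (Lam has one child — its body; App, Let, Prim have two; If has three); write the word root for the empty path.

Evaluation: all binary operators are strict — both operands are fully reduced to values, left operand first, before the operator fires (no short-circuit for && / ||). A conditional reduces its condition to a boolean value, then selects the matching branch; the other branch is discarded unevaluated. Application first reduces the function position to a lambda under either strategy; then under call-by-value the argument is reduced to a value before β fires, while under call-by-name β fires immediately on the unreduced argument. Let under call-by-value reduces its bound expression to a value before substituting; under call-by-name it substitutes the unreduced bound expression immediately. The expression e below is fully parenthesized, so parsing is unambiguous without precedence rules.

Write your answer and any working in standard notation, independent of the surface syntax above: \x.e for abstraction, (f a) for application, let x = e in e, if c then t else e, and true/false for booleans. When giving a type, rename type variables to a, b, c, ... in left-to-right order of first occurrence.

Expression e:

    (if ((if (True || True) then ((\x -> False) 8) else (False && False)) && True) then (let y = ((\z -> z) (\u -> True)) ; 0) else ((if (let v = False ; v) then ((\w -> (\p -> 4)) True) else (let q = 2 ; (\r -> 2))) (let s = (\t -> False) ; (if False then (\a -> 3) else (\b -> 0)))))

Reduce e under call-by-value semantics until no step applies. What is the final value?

Working:
step 0: (if ((if (true || true) then ((\x.false) 8) else (false && false)) && true) then (let y = ((\z.z) (\u.true)) in 0) else ((if (let v = false in v) then ((\w.(\p.4)) true) else (let q = 2 in (\r.2))) (let s = (\t.false) in (if false then (\a.3) else (\b.0)))))
step 1: [delta@0.0.0] (if ((if true then ((\x.false) 8) else (false && false)) && true) then (let y = ((\z.z) (\u.true)) in 0) else ((if (let v = false in v) then ((\w.(\p.4)) true) else (let q = 2 in (\r.2))) (let s = (\t.false) in (if false then (\a.3) else (\b.0)))))
step 2: [if@0.0] (if (((\x.false) 8) && true) then (let y = ((\z.z) (\u.true)) in 0) else ((if (let v = false in v) then ((\w.(\p.4)) true) else (let q = 2 in (\r.2))) (let s = (\t.false) in (if false then (\a.3) else (\b.0)))))
step 3: [beta@0.0] (if (false && true) then (let y = ((\z.z) (\u.true)) in 0) else ((if (let v = false in v) then ((\w.(\p.4)) true) else (let q = 2 in (\r.2))) (let s = (\t.false) in (if false then (\a.3) else (\b.0)))))
step 4: [delta@0] (if false then (let y = ((\z.z) (\u.true)) in 0) else ((if (let v = false in v) then ((\w.(\p.4)) true) else (let q = 2 in (\r.2))) (let s = (\t.false) in (if false then (\a.3) else (\b.0)))))
step 5: [if@root] ((if (let v = false in v) then ((\w.(\p.4)) true) else (let q = 2 in (\r.2))) (let s = (\t.false) in (if false then (\a.3) else (\b.0))))
step 6: [let@0.0] ((if false then ((\w.(\p.4)) true) else (let q = 2 in (\r.2))) (let s = (\t.false) in (if false then (\a.3) else (\b.0))))
step 7: [if@0] ((let q = 2 in (\r.2)) (let s = (\t.false) in (if false then (\a.3) else (\b.0))))
step 8: [let@0] ((\r.2) (let s = (\t.false) in (if false then (\a.3) else (\b.0))))
step 9: [let@1] ((\r.2) (if false then (\a.3) else (\b.0)))
step 10: [if@1] ((\r.2) (\b.0))
step 11: [beta@root] 2

Answer: 2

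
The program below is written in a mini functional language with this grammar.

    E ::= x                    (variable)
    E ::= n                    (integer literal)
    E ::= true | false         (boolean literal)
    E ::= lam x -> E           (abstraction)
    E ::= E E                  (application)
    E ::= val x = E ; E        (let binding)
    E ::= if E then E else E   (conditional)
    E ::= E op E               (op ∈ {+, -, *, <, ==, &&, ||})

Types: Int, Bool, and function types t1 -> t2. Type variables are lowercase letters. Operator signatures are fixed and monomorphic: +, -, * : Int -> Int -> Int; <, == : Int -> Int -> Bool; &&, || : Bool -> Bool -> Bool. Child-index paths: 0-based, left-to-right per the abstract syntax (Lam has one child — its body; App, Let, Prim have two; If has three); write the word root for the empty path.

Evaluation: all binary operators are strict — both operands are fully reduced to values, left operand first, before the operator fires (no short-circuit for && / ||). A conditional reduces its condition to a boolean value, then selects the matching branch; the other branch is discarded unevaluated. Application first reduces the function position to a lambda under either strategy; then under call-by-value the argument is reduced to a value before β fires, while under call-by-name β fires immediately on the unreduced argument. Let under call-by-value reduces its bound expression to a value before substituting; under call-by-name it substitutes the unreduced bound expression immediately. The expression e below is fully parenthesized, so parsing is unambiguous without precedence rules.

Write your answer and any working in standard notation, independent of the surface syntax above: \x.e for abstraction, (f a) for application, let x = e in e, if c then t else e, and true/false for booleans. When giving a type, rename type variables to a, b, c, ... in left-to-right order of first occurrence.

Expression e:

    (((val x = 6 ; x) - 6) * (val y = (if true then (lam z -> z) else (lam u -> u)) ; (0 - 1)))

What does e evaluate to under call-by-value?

Derivation:
step 0: (((let x = 6 in x) - 6) * (let y = (if true then (\z.z) else (\u.u)) in (0 - 1)))
step 1: [let@0.0] ((6 - 6) * (let y = (if true then (\z.z) else (\u.u)) in (0 - 1)))
step 2: [delta@0] (0 * (let y = (if true then (\z.z) else (\u.u)) in (0 - 1)))
step 3: [if@1.0] (0 * (let y = (\z.z) in (0 - 1)))
step 4: [let@1] (0 * (0 - 1))
step 5: [delta@1] (0 * -1)
step 6: [delta@root] 0

Answer: 0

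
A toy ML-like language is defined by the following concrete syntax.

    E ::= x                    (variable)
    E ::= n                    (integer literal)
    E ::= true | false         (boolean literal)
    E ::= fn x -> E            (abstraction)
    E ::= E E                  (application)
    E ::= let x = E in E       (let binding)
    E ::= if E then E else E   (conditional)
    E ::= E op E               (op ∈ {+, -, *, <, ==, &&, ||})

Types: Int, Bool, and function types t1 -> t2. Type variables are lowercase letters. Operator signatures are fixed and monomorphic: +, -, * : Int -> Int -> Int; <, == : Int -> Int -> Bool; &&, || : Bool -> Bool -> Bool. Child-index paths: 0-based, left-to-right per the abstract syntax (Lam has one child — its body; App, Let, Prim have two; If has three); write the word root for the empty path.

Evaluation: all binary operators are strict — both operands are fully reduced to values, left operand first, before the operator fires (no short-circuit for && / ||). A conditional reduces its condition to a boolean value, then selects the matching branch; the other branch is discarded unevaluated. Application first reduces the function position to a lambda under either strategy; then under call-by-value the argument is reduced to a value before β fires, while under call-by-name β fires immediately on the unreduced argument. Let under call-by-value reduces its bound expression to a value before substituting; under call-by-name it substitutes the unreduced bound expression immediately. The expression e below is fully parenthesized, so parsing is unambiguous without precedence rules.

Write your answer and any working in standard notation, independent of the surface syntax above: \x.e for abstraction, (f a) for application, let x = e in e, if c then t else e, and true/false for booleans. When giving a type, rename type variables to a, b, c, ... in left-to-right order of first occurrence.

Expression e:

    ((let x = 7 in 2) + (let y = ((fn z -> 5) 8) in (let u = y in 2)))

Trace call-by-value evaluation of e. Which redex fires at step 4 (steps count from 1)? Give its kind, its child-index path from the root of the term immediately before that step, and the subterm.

Derivation:
step 0: ((let x = 7 in 2) + (let y = ((\z.5) 8) in (let u = y in 2)))
step 1: [let@0] (2 + (let y = ((\z.5) 8) in (let u = y in 2)))
step 2: [beta@1.0] (2 + (let y = 5 in (let u = y in 2)))
step 3: [let@1] (2 + (let u = 5 in 2))
step 4: [let@1] (2 + 2)

Answer: let at 1 : (let u = 5 in 2)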